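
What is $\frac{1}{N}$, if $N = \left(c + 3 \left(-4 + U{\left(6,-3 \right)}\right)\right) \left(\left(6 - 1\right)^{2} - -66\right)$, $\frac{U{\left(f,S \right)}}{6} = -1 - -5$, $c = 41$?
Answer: $\frac{1}{9191} \approx 0.0001088$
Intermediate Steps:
$U{\left(f,S \right)} = 24$ ($U{\left(f,S \right)} = 6 \left(-1 - -5\right) = 6 \left(-1 + 5\right) = 6 \cdot 4 = 24$)
$N = 9191$ ($N = \left(41 + 3 \left(-4 + 24\right)\right) \left(\left(6 - 1\right)^{2} - -66\right) = \left(41 + 3 \cdot 20\right) \left(5^{2} + 66\right) = \left(41 + 60\right) \left(25 + 66\right) = 101 \cdot 91 = 9191$)
$\frac{1}{N} = \frac{1}{9191}$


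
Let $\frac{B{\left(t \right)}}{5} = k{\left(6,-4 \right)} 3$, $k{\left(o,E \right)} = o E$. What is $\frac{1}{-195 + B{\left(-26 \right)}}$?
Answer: $- \frac{1}{555} \approx -0.0018018$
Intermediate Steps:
$k{\left(o,E \right)} = E o$
$B{\left(t \right)} = -360$ ($B{\left(t \right)} = 5 \left(-4\right) 6 \cdot 3 = 5 \left(\left(-24\right) 3\right) = 5 \left(-72\right) = -360$)
$\frac{1}{-195 + B{\left(-26 \right)}} = \frac{1}{-195 - 360} = \frac{1}{-555} = - \frac{1}{555}$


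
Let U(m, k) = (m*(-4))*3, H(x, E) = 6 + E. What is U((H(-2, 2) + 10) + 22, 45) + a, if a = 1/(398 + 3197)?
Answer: -1725599/3595 ≈ -480.00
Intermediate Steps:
a = 1/3595 ≈ 0.00027816
U(m, k) = -12*m (U(m, k) = -4*m*3 = -12*m)
U((H(-2, 2) + 10) + 22, 45) + a = -12*(((6 + 2) + 10) + 22) + 1/3595 = -12*((8 + 10) + 22) + 1/3595 = -12*(18 + 22) + 1/3595 = -12*40 + 1/3595 = -480 + 1/3595 = -1725599/3595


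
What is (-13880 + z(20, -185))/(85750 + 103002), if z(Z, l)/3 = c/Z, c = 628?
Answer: -68929/943760 ≈ -0.073037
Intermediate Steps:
z(Z, l) = 1884/Z (z(Z, l) = 3*(628/Z) = 1884/Z)
(-13880 + z(20, -185))/(85750 + 103002) = (-13880 + 1884/20)/(85750 + 103002) = (-13880 + 1884*(1/20))/188752 = (-13880 + 471/5)*(1/188752) = -68929/5*1/188752 = -68929/943760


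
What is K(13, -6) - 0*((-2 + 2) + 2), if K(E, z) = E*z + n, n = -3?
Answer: -81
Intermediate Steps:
K(E, z) = -3 + E*z (K(E, z) = E*z - 3 = -3 + E*z)
K(13, -6) - 0*((-2 + 2) + 2) = (-3 + 13*(-6)) - 0*((-2 + 2) + 2) = (-3 - 78) - 0*(0 + 2) = -81 - 0*2 = -81 - 76*0 = -81 + 0 = -81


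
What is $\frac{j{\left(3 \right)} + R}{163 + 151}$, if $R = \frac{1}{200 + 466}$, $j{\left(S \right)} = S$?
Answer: $\frac{1999}{209124} \approx 0.0095589$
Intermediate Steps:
$R = \frac{1}{666} \approx 0.0015015$
$\frac{j{\left(3 \right)} + R}{163 + 151} = \frac{3 + \frac{1}{666}}{163 + 151} = \frac{1999}{666 \cdot 314} = \frac{1999}{666} \cdot \frac{1}{314} = \frac{1999}{209124}$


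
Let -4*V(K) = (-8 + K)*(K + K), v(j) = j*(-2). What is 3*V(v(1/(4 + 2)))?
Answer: -25/6 ≈ -4.1667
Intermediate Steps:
v(j) = -2*j
V(K) = -K*(-8 + K)/2 (V(K) = -(-8 + K)*(K + K)/4 = -(-8 + K)*2*K/4 = -K*(-8 + K)/2)
3*V(v(1/(4 + 2))) = 3*((-2/(4 + 2))*(8 - (-2)/(4 + 2))/2) = 3*((-2/6)*(8 - (-2)/6)/2) = 3*((-2*1/6)*(8 - (-2)/6)/2) = 3*((1/2)*(-1/3)*(8 - 1*(-1/3))) = 3*((1/2)*(-1/3)*(8 + 1/3)) = 3*((1/2)*(-1/3)*(25/3)) = 3*(-25/18) = -25/6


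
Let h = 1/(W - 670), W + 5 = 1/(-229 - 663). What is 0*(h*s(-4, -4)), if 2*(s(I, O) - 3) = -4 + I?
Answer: 0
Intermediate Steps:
s(I, O) = 1 + I/2 (s(I, O) = 3 + (-4 + I)/2 = 3 + (-2 + I/2) = 1 + I/2)
W = -4461/892 (W = -5 + 1/(-229 - 663) = -5 + 1/(-892) = -5 - 1/892 = -4461/892 ≈ -5.0011)
h = -892/602101 (h = 1/(-4461/892 - 670) = 1/(-602101/892) = -892/602101 ≈ -0.0014815)
0*(h*s(-4, -4)) = 0*(-892*(1 + (1/2)*(-4))/602101) = 0*(-892*(1 - 2)/602101) = 0*(-892/602101*(-1)) = 0*(892/602101) = 0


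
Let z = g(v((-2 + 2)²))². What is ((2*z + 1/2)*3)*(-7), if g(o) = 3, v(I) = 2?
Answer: -777/2 ≈ -388.50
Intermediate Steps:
z = 9 (z = 3² = 9)
((2*z + 1/2)*3)*(-7) = ((2*9 + 1/2)*3)*(-7) = ((18 + ½)*3)*(-7) = ((37/2)*3)*(-7) = (111/2)*(-7) = -777/2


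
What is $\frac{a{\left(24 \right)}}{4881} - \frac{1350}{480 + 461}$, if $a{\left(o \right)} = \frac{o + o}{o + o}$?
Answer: $- \frac{6588409}{4593021} \approx -1.4344$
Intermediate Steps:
$a{\left(o \right)} = 1$ ($a{\left(o \right)} = \frac{2 o}{2 o} = 2 o \frac{1}{2 o} = 1$)
$\frac{a{\left(24 \right)}}{4881} - \frac{1350}{480 + 461} = 1 \cdot \frac{1}{4881} - \frac{1350}{480 + 461} = 1 \cdot \frac{1}{4881} - \frac{1350}{941} = \frac{1}{4881} - \frac{1350}{941} = - \frac{6588409}{4593021}$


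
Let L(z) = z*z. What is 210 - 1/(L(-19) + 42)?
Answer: 84629/403 ≈ 210.00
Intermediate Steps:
L(z) = z²
210 - 1/(L(-19) + 42) = 210 - 1/((-19)² + 42) = 210 - 1/(361 + 42) = 210 - 1/403 = 84629/403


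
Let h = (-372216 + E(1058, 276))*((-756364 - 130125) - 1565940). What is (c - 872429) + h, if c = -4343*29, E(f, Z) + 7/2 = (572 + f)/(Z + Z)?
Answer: 251942089060267/276 ≈ 9.1283e+11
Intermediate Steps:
E(f, Z) = -7/2 + (572 + f)/(2*Z) (E(f, Z) = -7/2 + (572 + f)/(Z + Z) = -7/2 + (572 + f)/((2*Z)) = -7/2 + (572 + f)*(1/(2*Z)) = -7/2 + (572 + f)/(2*Z))
h = 251942364612043/276 (h = (-372216 + (1/2)*(572 + 1058 - 7*276)/276)*((-756364 - 130125) - 1565940) = (-372216 + (1/2)*(1/276)*(572 + 1058 - 1932))*(-886489 - 1565940) = (-372216 + (1/2)*(1/276)*(-302))*(-2452429) = (-372216 - 151/276)*(-2452429) = -102731767/276*(-2452429) = 251942364612043/276 ≈ 9.1283e+11)
c = -125947
(c - 872429) + h = (-125947 - 872429) + 251942364612043/276 = -998376 + 251942364612043/276 = 251942089060267/276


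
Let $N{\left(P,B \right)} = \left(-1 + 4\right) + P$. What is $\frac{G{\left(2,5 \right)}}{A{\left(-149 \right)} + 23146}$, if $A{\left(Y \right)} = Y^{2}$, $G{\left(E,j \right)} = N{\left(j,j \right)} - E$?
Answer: $\frac{6}{45347} \approx 0.00013231$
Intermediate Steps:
$N{\left(P,B \right)} = 3 + P$
$G{\left(E,j \right)} = 3 + j - E$ ($G{\left(E,j \right)} = \left(3 + j\right) - E = 3 + j - E$)
$\frac{G{\left(2,5 \right)}}{A{\left(-149 \right)} + 23146} = \frac{3 + 5 - 2}{\left(-149\right)^{2} + 23146} = \frac{3 + 5 - 2}{22201 + 23146} = \frac{6}{45347}$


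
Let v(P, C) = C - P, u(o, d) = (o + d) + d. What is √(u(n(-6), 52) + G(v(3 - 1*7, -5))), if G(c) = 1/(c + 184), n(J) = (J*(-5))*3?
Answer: √6497049/183 ≈ 13.929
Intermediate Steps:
n(J) = -15*J (n(J) = -5*J*3 = -15*J)
u(o, d) = o + 2*d (u(o, d) = (d + o) + d = o + 2*d)
G(c) = 1/(184 + c)
√(u(n(-6), 52) + G(v(3 - 1*7, -5))) = √((-15*(-6) + 2*52) + 1/(184 + (-5 - (3 - 1*7)))) = √((90 + 104) + 1/(184 + (-5 - (3 - 7)))) = √(194 + 1/(184 + (-5 - 1*(-4)))) = √(194 + 1/(184 + (-5 + 4))) = √(194 + 1/(184 - 1)) = √(194 + 1/183) = √(35503/183) = √6497049/183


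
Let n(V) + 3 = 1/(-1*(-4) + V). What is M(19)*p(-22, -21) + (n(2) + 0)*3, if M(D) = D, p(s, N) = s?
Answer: -853/2 ≈ -426.50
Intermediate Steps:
n(V) = -3 + 1/(4 + V) (n(V) = -3 + 1/(-1*(-4) + V) = -3 + 1/(4 + V))
M(19)*p(-22, -21) + (n(2) + 0)*3 = 19*(-22) + ((-11 - 3*2)/(4 + 2) + 0)*3 = -418 + ((-11 - 6)/6 + 0)*3 = -418 + ((⅙)*(-17) + 0)*3 = -418 + (-17/6 + 0)*3 = -418 - 17/6*3 = -418 - 17/2 = -853/2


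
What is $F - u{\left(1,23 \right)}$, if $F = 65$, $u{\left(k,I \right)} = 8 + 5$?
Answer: $52$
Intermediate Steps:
$u{\left(k,I \right)} = 13$
$F - u{\left(1,23 \right)} = 65 - 13 = 52$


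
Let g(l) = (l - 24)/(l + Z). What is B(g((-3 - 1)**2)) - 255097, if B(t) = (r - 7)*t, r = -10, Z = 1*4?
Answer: -1275451/5 ≈ -2.5509e+5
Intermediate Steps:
Z = 4
g(l) = (-24 + l)/(4 + l) (g(l) = (l - 24)/(l + 4) = (-24 + l)/(4 + l))
B(t) = -17*t (B(t) = (-10 - 7)*t = -17*t)
B(g((-3 - 1)**2)) - 255097 = -17*(-24 + (-3 - 1)**2)/(4 + (-3 - 1)**2) - 255097 = -17*(-24 + (-4)**2)/(4 + (-4)**2) - 255097 = -17*(-24 + 16)/(4 + 16) - 255097 = -17*(-8)/20 - 255097 = -17*(-2/5) - 255097 = 34/5 - 255097 = -1275451/5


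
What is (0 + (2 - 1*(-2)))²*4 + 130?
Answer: 194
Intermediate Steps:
(0 + (2 - 1*(-2)))²*4 + 130 = (0 + (2 + 2))²*4 + 130 = (0 + 4)²*4 + 130 = 4²*4 + 130 = 16*4 + 130 = 64 + 130 = 194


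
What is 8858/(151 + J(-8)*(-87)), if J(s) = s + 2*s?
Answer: 8858/2239 ≈ 3.9562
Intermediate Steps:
J(s) = 3*s
8858/(151 + J(-8)*(-87)) = 8858/(151 + (3*(-8))*(-87)) = 8858/(151 - 24*(-87)) = 8858/(151 + 2088) = 8858/2239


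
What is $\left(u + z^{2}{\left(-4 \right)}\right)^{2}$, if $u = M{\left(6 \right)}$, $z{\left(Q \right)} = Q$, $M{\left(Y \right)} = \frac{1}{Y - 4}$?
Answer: $\frac{1089}{4} \approx 272.25$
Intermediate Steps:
$M{\left(Y \right)} = \frac{1}{-4 + Y}$
$u = \frac{1}{2}$ ($u = \frac{1}{-4 + 6} = \frac{1}{2} \approx 0.5$)
$\left(u + z^{2}{\left(-4 \right)}\right)^{2} = \left(\frac{1}{2} + \left(-4\right)^{2}\right)^{2} = \left(\frac{1}{2} + 16\right)^{2} = \left(\frac{33}{2}\right)^{2} = \frac{1089}{4}$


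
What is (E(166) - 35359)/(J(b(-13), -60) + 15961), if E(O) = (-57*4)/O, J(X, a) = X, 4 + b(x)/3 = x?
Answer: -2934911/1320530 ≈ -2.2225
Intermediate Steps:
b(x) = -12 + 3*x
E(O) = -228/O
(E(166) - 35359)/(J(b(-13), -60) + 15961) = (-228/166 - 35359)/((-12 + 3*(-13)) + 15961) = (-228*1/166 - 35359)/((-12 - 39) + 15961) = (-114/83 - 35359)/(-51 + 15961) = -2934911/83/15910 = -2934911/83*1/15910 = -2934911/1320530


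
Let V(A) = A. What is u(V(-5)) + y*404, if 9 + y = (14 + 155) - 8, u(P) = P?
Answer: 61403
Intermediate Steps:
y = 152 (y = -9 + ((14 + 155) - 8) = -9 + (169 - 8) = -9 + 161 = 152)
u(V(-5)) + y*404 = -5 + 152*404 = -5 + 61408 = 61403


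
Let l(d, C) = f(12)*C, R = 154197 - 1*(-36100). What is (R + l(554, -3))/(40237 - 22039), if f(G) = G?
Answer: 190261/18198 ≈ 10.455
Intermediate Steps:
R = 190297 (R = 154197 + 36100 = 190297)
l(d, C) = 12*C
(R + l(554, -3))/(40237 - 22039) = (190297 + 12*(-3))/(40237 - 22039) = (190297 - 36)/18198 = 190261*(1/18198) = 190261/18198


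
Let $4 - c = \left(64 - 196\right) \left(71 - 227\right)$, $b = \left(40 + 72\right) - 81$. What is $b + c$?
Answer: $-20557$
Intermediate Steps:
$b = 31$ ($b = 112 - 81 = 31$)
$c = -20588$ ($c = 4 - \left(64 - 196\right) \left(71 - 227\right) = 4 - \left(-132\right) \left(-156\right) = 4 - 20592 = -20588$)
$b + c = 31 - 20588 = -20557$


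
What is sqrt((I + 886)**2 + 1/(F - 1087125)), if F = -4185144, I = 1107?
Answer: 2*sqrt(27602583176551157355)/5272269 ≈ 1993.0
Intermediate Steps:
sqrt((I + 886)**2 + 1/(F - 1087125)) = sqrt((1107 + 886)**2 + 1/(-4185144 - 1087125)) = sqrt(1993**2 + 1/(-5272269)) = sqrt(3972049 - 1/5272269) = sqrt(20941710809180/5272269) = 2*sqrt(27602583176551157355)/5272269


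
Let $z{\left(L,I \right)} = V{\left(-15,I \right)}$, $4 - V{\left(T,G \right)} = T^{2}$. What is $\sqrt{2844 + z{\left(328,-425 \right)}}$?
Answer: $\sqrt{2623} \approx 51.215$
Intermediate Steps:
$V{\left(T,G \right)} = 4 - T^{2}$
$z{\left(L,I \right)} = -221$ ($z{\left(L,I \right)} = 4 - \left(-15\right)^{2} = 4 - 225 = -221$)
$\sqrt{2844 + z{\left(328,-425 \right)}} = \sqrt{2844 - 221} = \sqrt{2623}$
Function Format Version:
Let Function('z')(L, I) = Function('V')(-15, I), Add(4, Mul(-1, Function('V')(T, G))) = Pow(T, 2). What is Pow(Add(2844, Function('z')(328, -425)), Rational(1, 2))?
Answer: Pow(2623, Rational(1, 2)) ≈ 51.215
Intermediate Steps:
Function('V')(T, G) = Add(4, Mul(-1, Pow(T, 2)))
Function('z')(L, I) = -221 (Function('z')(L, I) = Add(4, Mul(-1, Pow(-15, 2))) = Add(4, Mul(-1, 225)) = Add(4, -225) = -221)
Pow(Add(2844, Function('z')(328, -425)), Rational(1, 2)) = Pow(Add(2844, -221), Rational(1, 2)) = Pow(2623, Rational(1, 2))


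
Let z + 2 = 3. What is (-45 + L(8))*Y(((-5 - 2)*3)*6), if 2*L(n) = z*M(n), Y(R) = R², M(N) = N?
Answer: -650916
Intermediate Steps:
z = 1 (z = -2 + 3 = 1)
L(n) = n/2 (L(n) = (1*n)/2 = n/2)
(-45 + L(8))*Y(((-5 - 2)*3)*6) = (-45 + (½)*8)*(((-5 - 2)*3)*6)² = (-45 + 4)*(-7*3*6)² = -41*(-21*6)² = -41*(-126)² = -41*15876 = -650916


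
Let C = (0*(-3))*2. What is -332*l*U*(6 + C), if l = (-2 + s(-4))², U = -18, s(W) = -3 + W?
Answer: 2904336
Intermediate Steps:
C = 0 (C = 0*2 = 0)
l = 81 (l = (-2 + (-3 - 4))² = (-2 - 7)² = (-9)² = 81)
-332*l*U*(6 + C) = -332*81*(-18)*(6 + 0) = -(-484056)*6 = -332*(-8748) = 2904336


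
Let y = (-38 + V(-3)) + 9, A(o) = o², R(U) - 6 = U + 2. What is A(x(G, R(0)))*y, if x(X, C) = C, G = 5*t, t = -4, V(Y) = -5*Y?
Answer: -896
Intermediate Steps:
R(U) = 8 + U (R(U) = 6 + (U + 2) = 6 + (2 + U) = 8 + U)
G = -20 (G = 5*(-4) = -20)
y = -14 (y = (-38 - 5*(-3)) + 9 = (-38 + 15) + 9 = -23 + 9 = -14)
A(x(G, R(0)))*y = (8 + 0)²*(-14) = 8²*(-14) = 64*(-14) = -896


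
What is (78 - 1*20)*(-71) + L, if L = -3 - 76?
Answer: -4197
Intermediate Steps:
L = -79
(78 - 1*20)*(-71) + L = (78 - 1*20)*(-71) - 79 = (78 - 20)*(-71) - 79 = 58*(-71) - 79 = -4118 - 79 = -4197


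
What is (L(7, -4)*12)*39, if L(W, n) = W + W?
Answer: 6552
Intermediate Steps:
L(W, n) = 2*W
(L(7, -4)*12)*39 = ((2*7)*12)*39 = (14*12)*39 = 168*39 = 6552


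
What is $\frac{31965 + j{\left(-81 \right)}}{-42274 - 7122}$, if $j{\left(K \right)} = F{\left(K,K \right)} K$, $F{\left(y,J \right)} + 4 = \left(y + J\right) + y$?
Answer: $- \frac{12993}{12349} \approx -1.0522$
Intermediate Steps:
$F{\left(y,J \right)} = -4 + J + 2 y$ ($F{\left(y,J \right)} = -4 + \left(\left(y + J\right) + y\right) = -4 + \left(\left(J + y\right) + y\right) = -4 + \left(J + 2 y\right) = -4 + J + 2 y$)
$j{\left(K \right)} = K \left(-4 + 3 K\right)$ ($j{\left(K \right)} = \left(-4 + K + 2 K\right) K = \left(-4 + 3 K\right) K = K \left(-4 + 3 K\right)$)
$\frac{31965 + j{\left(-81 \right)}}{-42274 - 7122} = \frac{31965 - 81 \left(-4 + 3 \left(-81\right)\right)}{-42274 - 7122} = \frac{31965 - 81 \left(-4 - 243\right)}{-49396} = \left(31965 - -20007\right) \left(- \frac{1}{49396}\right) = \left(31965 + 20007\right) \left(- \frac{1}{49396}\right) = 51972 \left(- \frac{1}{49396}\right) = - \frac{12993}{12349}$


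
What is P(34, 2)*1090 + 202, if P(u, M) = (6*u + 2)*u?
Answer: 7634562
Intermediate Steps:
P(u, M) = u*(2 + 6*u) (P(u, M) = (2 + 6*u)*u = u*(2 + 6*u))
P(34, 2)*1090 + 202 = (2*34*(1 + 3*34))*1090 + 202 = (2*34*(1 + 102))*1090 + 202 = (2*34*103)*1090 + 202 = 7004*1090 + 202 = 7634360 + 202 = 7634562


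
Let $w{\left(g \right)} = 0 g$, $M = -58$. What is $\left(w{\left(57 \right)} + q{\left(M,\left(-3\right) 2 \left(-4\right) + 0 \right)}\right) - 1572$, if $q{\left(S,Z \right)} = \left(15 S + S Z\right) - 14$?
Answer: $-3848$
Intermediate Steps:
$q{\left(S,Z \right)} = -14 + 15 S + S Z$
$w{\left(g \right)} = 0$
$\left(w{\left(57 \right)} + q{\left(M,\left(-3\right) 2 \left(-4\right) + 0 \right)}\right) - 1572 = \left(0 - \left(884 + 58 \left(\left(-3\right) 2 \left(-4\right) + 0\right)\right)\right) - 1572 = \left(0 - \left(884 + 58 \left(\left(-6\right) \left(-4\right) + 0\right)\right)\right) - 1572 = \left(0 - \left(884 + 58 \left(24 + 0\right)\right)\right) - 1572 = \left(0 - 2276\right) - 1572 = -2276 - 1572 = -3848$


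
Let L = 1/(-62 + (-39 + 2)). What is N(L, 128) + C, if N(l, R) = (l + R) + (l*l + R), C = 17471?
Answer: 173742229/9801 ≈ 17727.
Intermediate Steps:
L = -1/99 (L = 1/(-62 - 37) = 1/(-99) = -1/99 ≈ -0.010101)
N(l, R) = l + l² + 2*R (N(l, R) = (R + l) + (l² + R) = (R + l) + (R + l²) = l + l² + 2*R)
N(L, 128) + C = (-1/99 + (-1/99)² + 2*128) + 17471 = (-1/99 + 1/9801 + 256) + 17471 = 2508958/9801 + 17471 = 173742229/9801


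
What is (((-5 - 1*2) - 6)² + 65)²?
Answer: 54756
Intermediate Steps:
(((-5 - 1*2) - 6)² + 65)² = (((-5 - 2) - 6)² + 65)² = ((-7 - 6)² + 65)² = ((-13)² + 65)² = (169 + 65)² = 234² = 54756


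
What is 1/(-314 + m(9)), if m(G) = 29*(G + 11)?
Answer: 1/266 ≈ 0.0037594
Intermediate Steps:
m(G) = 319 + 29*G (m(G) = 29*(11 + G) = 319 + 29*G)
1/(-314 + m(9)) = 1/(-314 + (319 + 29*9)) = 1/(-314 + (319 + 261)) = 1/(-314 + 580) = 1/266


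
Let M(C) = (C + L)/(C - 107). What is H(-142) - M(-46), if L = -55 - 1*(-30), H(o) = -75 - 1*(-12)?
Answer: -9710/153 ≈ -63.464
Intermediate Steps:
H(o) = -63 (H(o) = -75 + 12 = -63)
L = -25 (L = -55 + 30 = -25)
M(C) = (-25 + C)/(-107 + C) (M(C) = (C - 25)/(C - 107) = (-25 + C)/(-107 + C))
H(-142) - M(-46) = -63 - (-25 - 46)/(-107 - 46) = -63 - (-71)/(-153) = -63 - (-1)*(-71)/153 = -63 - 1*71/153 = -63 - 71/153 = -9710/153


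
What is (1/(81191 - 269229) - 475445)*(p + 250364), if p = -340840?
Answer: 4044355321999818/94019 ≈ 4.3016e+10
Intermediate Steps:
(1/(81191 - 269229) - 475445)*(p + 250364) = (1/(81191 - 269229) - 475445)*(-340840 + 250364) = (1/(-188038) - 475445)*(-90476) = (-1/188038 - 475445)*(-90476) = -89401726911/188038*(-90476) = 4044355321999818/94019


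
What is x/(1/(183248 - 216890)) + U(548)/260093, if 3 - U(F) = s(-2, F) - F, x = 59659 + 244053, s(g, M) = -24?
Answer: -2657494792596097/260093 ≈ -1.0217e+10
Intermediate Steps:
x = 303712
U(F) = 27 + F (U(F) = 3 - (-24 - F) = 3 + (24 + F) = 27 + F)
x/(1/(183248 - 216890)) + U(548)/260093 = 303712/(1/(183248 - 216890)) + (27 + 548)/260093 = 303712/(1/(-33642)) + 575*(1/260093) = 303712/(-1/33642) + 575/260093 = 303712*(-33642) + 575/260093 = -10217479104 + 575/260093 = -2657494792596097/260093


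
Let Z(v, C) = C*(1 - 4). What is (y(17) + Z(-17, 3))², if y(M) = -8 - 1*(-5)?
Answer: 144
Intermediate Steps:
y(M) = -3 (y(M) = -8 + 5 = -3)
Z(v, C) = -3*C (Z(v, C) = C*(-3) = -3*C)
(y(17) + Z(-17, 3))² = (-3 - 3*3)² = (-3 - 9)² = (-12)² = 144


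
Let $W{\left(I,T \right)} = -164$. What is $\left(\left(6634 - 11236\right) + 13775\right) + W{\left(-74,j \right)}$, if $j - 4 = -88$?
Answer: $9009$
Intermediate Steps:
$j = -84$ ($j = 4 - 88 = -84$)
$\left(\left(6634 - 11236\right) + 13775\right) + W{\left(-74,j \right)} = \left(\left(6634 - 11236\right) + 13775\right) - 164 = \left(-4602 + 13775\right) - 164 = 9173 - 164 = 9009$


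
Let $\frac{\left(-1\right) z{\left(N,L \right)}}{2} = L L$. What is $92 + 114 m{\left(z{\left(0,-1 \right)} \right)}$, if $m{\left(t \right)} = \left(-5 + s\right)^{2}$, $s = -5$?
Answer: $11492$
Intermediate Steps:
$z{\left(N,L \right)} = - 2 L^{2}$ ($z{\left(N,L \right)} = - 2 L L = - 2 L^{2}$)
$m{\left(t \right)} = 100$ ($m{\left(t \right)} = \left(-5 - 5\right)^{2} = \left(-10\right)^{2} = 100$)
$92 + 114 m{\left(z{\left(0,-1 \right)} \right)} = 92 + 114 \cdot 100 = 92 + 11400 = 11492$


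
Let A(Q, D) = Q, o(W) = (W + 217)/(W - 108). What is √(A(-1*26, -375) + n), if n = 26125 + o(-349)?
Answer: 5*√218032415/457 ≈ 161.55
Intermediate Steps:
o(W) = (217 + W)/(-108 + W)
n = 11939257/457 (n = 26125 + (217 - 349)/(-108 - 349) = 26125 - 132/(-457) = 26125 - 1/457*(-132) = 26125 + 132/457 = 11939257/457 ≈ 26125.)
√(A(-1*26, -375) + n) = √(-1*26 + 11939257/457) = √(-26 + 11939257/457) = √(11927375/457) = 5*√218032415/457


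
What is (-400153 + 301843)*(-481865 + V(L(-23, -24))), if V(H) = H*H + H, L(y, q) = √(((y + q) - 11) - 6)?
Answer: 47378439990 - 786480*I ≈ 4.7378e+10 - 7.8648e+5*I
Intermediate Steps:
L(y, q) = √(-17 + q + y) (L(y, q) = √(((q + y) - 11) - 6) = √((-11 + q + y) - 6) = √(-17 + q + y))
V(H) = H + H² (V(H) = H² + H = H + H²)
(-400153 + 301843)*(-481865 + V(L(-23, -24))) = (-400153 + 301843)*(-481865 + √(-17 - 24 - 23)*(1 + √(-17 - 24 - 23))) = -98310*(-481865 + √(-64)*(1 + √(-64))) = -98310*(-481865 + (8*I)*(1 + 8*I)) = -98310*(-481865 + 8*I*(1 + 8*I)) = 47372148150 - 786480*I*(1 + 8*I)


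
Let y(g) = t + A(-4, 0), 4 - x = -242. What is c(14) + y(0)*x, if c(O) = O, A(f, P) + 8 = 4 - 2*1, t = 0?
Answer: -1462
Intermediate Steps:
x = 246 (x = 4 - 1*(-242) = 4 + 242 = 246)
A(f, P) = -6 (A(f, P) = -8 + (4 - 2*1) = -8 + (4 - 2) = -8 + 2 = -6)
y(g) = -6 (y(g) = 0 - 6 = -6)
c(14) + y(0)*x = 14 - 6*246 = 14 - 1476 = -1462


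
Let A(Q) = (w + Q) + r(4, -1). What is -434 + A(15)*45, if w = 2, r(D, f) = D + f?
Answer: 466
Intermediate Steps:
A(Q) = 5 + Q (A(Q) = (2 + Q) + (4 - 1) = (2 + Q) + 3 = 5 + Q)
-434 + A(15)*45 = -434 + (5 + 15)*45 = -434 + 20*45 = -434 + 900 = 466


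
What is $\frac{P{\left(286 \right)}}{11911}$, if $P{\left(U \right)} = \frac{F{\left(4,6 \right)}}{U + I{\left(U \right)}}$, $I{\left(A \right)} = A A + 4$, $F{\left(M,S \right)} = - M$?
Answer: $- \frac{2}{488863173} \approx -4.0911 \cdot 10^{-9}$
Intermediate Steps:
$I{\left(A \right)} = 4 + A^{2}$ ($I{\left(A \right)} = A^{2} + 4 = 4 + A^{2}$)
$P{\left(U \right)} = - \frac{4}{4 + U + U^{2}}$ ($P{\left(U \right)} = \frac{\left(-1\right) 4}{U + \left(4 + U^{2}\right)} = - \frac{4}{4 + U + U^{2}}$)
$\frac{P{\left(286 \right)}}{11911} = \frac{\left(-4\right) \frac{1}{4 + 286 + 286^{2}}}{11911} = - \frac{4}{4 + 286 + 81796} \cdot \frac{1}{11911} = - \frac{4}{82086} \cdot \frac{1}{11911} = \left(-4\right) \frac{1}{82086} \cdot \frac{1}{11911} = \left(- \frac{2}{41043}\right) \frac{1}{11911} = - \frac{2}{488863173}$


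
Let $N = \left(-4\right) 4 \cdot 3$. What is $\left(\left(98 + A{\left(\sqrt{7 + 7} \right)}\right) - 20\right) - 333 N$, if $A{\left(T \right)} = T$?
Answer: $16062 + \sqrt{14} \approx 16066.0$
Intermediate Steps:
$N = -48$ ($N = \left(-16\right) 3 = -48$)
$\left(\left(98 + A{\left(\sqrt{7 + 7} \right)}\right) - 20\right) - 333 N = \left(\left(98 + \sqrt{7 + 7}\right) - 20\right) - -15984 = \left(\left(98 + \sqrt{14}\right) - 20\right) + 15984 = \left(78 + \sqrt{14}\right) + 15984 = 16062 + \sqrt{14}$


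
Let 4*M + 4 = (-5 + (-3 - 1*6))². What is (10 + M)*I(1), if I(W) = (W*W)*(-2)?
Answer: -116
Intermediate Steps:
I(W) = -2*W² (I(W) = W²*(-2) = -2*W²)
M = 48 (M = -1 + (-5 + (-3 - 1*6))²/4 = -1 + (-5 + (-3 - 6))²/4 = -1 + (-5 - 9)²/4 = -1 + (¼)*(-14)² = -1 + (¼)*196 = -1 + 49 = 48)
(10 + M)*I(1) = (10 + 48)*(-2*1²) = 58*(-2*1) = 58*(-2) = -116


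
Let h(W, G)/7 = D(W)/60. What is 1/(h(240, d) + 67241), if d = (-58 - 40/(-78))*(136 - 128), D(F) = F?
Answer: 1/67269 ≈ 1.4866e-5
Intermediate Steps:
d = -17936/39 (d = (-58 - 40*(-1/78))*8 = (-58 + 20/39)*8 = -2242/39*8 = -17936/39 ≈ -459.90)
h(W, G) = 7*W/60 (h(W, G) = 7*(W/60) = 7*W/60)
1/(h(240, d) + 67241) = 1/((7/60)*240 + 67241) = 1/(28 + 67241) = 1/67269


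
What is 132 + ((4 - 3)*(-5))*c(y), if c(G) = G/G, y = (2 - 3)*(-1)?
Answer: 127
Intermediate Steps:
y = 1 (y = -1*(-1) = 1)
c(G) = 1
132 + ((4 - 3)*(-5))*c(y) = 132 + ((4 - 3)*(-5))*1 = 132 + (1*(-5))*1 = 132 - 5*1 = 132 - 5 = 127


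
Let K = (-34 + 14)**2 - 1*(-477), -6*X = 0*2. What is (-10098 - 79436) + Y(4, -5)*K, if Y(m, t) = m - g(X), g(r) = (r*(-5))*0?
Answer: -86026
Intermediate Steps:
X = 0 (X = -0*2 = -1/6*0 = 0)
g(r) = 0 (g(r) = -5*r*0 = 0)
K = 877 (K = (-20)**2 + 477 = 400 + 477 = 877)
Y(m, t) = m (Y(m, t) = m - 1*0 = m + 0 = m)
(-10098 - 79436) + Y(4, -5)*K = (-10098 - 79436) + 4*877 = -89534 + 3508 = -86026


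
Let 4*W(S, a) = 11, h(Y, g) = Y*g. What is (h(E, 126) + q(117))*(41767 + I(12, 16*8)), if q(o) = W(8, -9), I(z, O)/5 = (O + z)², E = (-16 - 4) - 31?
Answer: -3591033531/4 ≈ -8.9776e+8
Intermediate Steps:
E = -51 (E = -20 - 31 = -51)
I(z, O) = 5*(O + z)²
W(S, a) = 11/4 (W(S, a) = (¼)*11 = 11/4)
q(o) = 11/4
(h(E, 126) + q(117))*(41767 + I(12, 16*8)) = (-51*126 + 11/4)*(41767 + 5*(16*8 + 12)²) = (-6426 + 11/4)*(41767 + 5*(128 + 12)²) = -25693*(41767 + 5*140²)/4 = -25693*(41767 + 5*19600)/4 = -25693*(41767 + 98000)/4 = -25693/4*139767 = -3591033531/4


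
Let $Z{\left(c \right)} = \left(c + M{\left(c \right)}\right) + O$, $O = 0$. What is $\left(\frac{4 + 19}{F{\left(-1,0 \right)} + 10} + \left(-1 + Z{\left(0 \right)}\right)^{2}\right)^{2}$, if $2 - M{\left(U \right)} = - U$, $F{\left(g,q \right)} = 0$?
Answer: $\frac{1089}{100} \approx 10.89$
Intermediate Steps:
$M{\left(U \right)} = 2 + U$ ($M{\left(U \right)} = 2 - - U = 2 + U$)
$Z{\left(c \right)} = 2 + 2 c$ ($Z{\left(c \right)} = \left(c + \left(2 + c\right)\right) + 0 = \left(2 + 2 c\right) + 0 = 2 + 2 c$)
$\left(\frac{4 + 19}{F{\left(-1,0 \right)} + 10} + \left(-1 + Z{\left(0 \right)}\right)^{2}\right)^{2} = \left(\frac{4 + 19}{0 + 10} + \left(-1 + \left(2 + 2 \cdot 0\right)\right)^{2}\right)^{2} = \left(\frac{23}{10} + \left(-1 + \left(2 + 0\right)\right)^{2}\right)^{2} = \left(23 \cdot \frac{1}{10} + \left(-1 + 2\right)^{2}\right)^{2} = \left(\frac{23}{10} + 1^{2}\right)^{2} = \left(\frac{23}{10} + 1\right)^{2} = \left(\frac{33}{10}\right)^{2} = \frac{1089}{100}$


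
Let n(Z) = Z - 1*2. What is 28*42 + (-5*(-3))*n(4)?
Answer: 1206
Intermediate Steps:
n(Z) = -2 + Z (n(Z) = Z - 2 = -2 + Z)
28*42 + (-5*(-3))*n(4) = 28*42 + (-5*(-3))*(-2 + 4) = 1176 + 15*2 = 1176 + 30 = 1206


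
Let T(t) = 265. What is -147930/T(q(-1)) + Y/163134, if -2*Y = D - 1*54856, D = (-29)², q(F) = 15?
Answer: -60692467/108756 ≈ -558.06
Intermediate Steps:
D = 841
Y = 54015/2 (Y = -(841 - 1*54856)/2 = -(841 - 54856)/2 = -½*(-54015) = 54015/2 ≈ 27008.)
-147930/T(q(-1)) + Y/163134 = -147930/265 + (54015/2)/163134 = -147930*1/265 + (54015/2)*(1/163134) = -29586/53 + 18005/108756 = -60692467/108756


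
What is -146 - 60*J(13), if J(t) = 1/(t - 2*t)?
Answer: -1838/13 ≈ -141.38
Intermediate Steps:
J(t) = -1/t (J(t) = 1/(-t) = -1/t)
-146 - 60*J(13) = -146 - (-60)/13 = -146 - 60*(-1/13) = -146 + 60/13 = -1838/13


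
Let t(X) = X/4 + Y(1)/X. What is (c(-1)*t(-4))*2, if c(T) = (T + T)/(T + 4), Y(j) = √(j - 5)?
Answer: 4/3 + 2*I/3 ≈ 1.3333 + 0.66667*I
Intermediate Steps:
Y(j) = √(-5 + j)
t(X) = X/4 + 2*I/X (t(X) = X/4 + √(-5 + 1)/X = X*(¼) + √(-4)/X = X/4 + (2*I)/X = X/4 + 2*I/X)
c(T) = 2*T/(4 + T) (c(T) = (2*T)/(4 + T) = 2*T/(4 + T))
(c(-1)*t(-4))*2 = ((2*(-1)/(4 - 1))*((¼)*(-4) + 2*I/(-4)))*2 = ((2*(-1)/3)*(-1 + 2*I*(-¼)))*2 = ((2*(-1)*(⅓))*(-1 - I/2))*2 = -2*(-1 - I/2)/3*2 = (⅔ + I/3)*2 = 4/3 + 2*I/3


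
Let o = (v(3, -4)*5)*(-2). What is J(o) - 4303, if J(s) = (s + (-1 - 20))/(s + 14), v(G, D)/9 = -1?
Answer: -447443/104 ≈ -4302.3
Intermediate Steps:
v(G, D) = -9 (v(G, D) = 9*(-1) = -9)
o = 90 (o = -9*5*(-2) = -45*(-2) = 90)
J(s) = (-21 + s)/(14 + s) (J(s) = (s - 21)/(14 + s) = (-21 + s)/(14 + s))
J(o) - 4303 = (-21 + 90)/(14 + 90) - 4303 = 69/104 - 4303 = -447443/104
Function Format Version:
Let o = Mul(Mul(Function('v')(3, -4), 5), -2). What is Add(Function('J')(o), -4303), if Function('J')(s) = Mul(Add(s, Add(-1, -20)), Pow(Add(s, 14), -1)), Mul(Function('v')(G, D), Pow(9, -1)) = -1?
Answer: Rational(-447443, 104) ≈ -4302.3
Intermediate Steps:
Function('v')(G, D) = -9 (Function('v')(G, D) = Mul(9, -1) = -9)
o = 90 (o = Mul(Mul(-9, 5), -2) = Mul(-45, -2) = 90)
Function('J')(s) = Mul(Pow(Add(14, s), -1), Add(-21, s)) (Function('J')(s) = Mul(Add(s, -21), Pow(Add(14, s), -1)) = Mul(Add(-21, s), Pow(Add(14, s), -1)) = Mul(Pow(Add(14, s), -1), Add(-21, s)))
Add(Function('J')(o), -4303) = Add(Mul(Pow(Add(14, 90), -1), Add(-21, 90)), -4303) = Add(Mul(Pow(104, -1), 69), -4303) = Add(Mul(Rational(1, 104), 69), -4303) = Add(Rational(69, 104), -4303) = Rational(-447443, 104)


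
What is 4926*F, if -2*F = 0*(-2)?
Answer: 0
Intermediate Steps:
F = 0 (F = -0*(-2) = -½*0 = 0)
4926*F = 4926*0 = 0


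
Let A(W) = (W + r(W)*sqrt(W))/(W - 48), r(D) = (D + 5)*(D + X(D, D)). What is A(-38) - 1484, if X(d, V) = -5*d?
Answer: -63793/43 + 2508*I*sqrt(38)/43 ≈ -1483.6 + 359.54*I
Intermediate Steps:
r(D) = -4*D*(5 + D) (r(D) = (D + 5)*(D - 5*D) = (5 + D)*(-4*D) = -4*D*(5 + D))
A(W) = (W + 4*W**(3/2)*(-5 - W))/(-48 + W) (A(W) = (W + (4*W*(-5 - W))*sqrt(W))/(W - 48) = (W + 4*W**(3/2)*(-5 - W))/(-48 + W))
A(-38) - 1484 = (-38 - 4*(-38)**(3/2)*(5 - 38))/(-48 - 38) - 1484 = (-38 - 4*(-38*I*sqrt(38))*(-33))/(-86) - 1484 = -(-38 - 5016*I*sqrt(38))/86 - 1484 = (19/43 + 2508*I*sqrt(38)/43) - 1484 = -63793/43 + 2508*I*sqrt(38)/43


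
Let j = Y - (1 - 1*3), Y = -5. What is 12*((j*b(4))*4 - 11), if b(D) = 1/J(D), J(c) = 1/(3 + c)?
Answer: -1140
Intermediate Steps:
j = -3 (j = -5 - (1 - 1*3) = -5 - (1 - 3) = -5 - 1*(-2) = -5 + 2 = -3)
b(D) = 3 + D (b(D) = 1/(1/(3 + D)) = 3 + D)
12*((j*b(4))*4 - 11) = 12*(-3*(3 + 4)*4 - 11) = 12*(-3*7*4 - 11) = 12*(-21*4 - 11) = 12*(-84 - 11) = 12*(-95) = -1140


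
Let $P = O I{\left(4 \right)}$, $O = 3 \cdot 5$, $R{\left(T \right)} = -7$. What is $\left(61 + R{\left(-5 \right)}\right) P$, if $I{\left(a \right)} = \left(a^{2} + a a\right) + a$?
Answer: $29160$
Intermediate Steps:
$I{\left(a \right)} = a + 2 a^{2}$ ($I{\left(a \right)} = \left(a^{2} + a^{2}\right) + a = 2 a^{2} + a = a + 2 a^{2}$)
$O = 15$
$P = 540$ ($P = 15 \cdot 4 \left(1 + 2 \cdot 4\right) = 15 \cdot 4 \left(1 + 8\right) = 15 \cdot 4 \cdot 9 = 15 \cdot 36 = 540$)
$\left(61 + R{\left(-5 \right)}\right) P = \left(61 - 7\right) 540 = 54 \cdot 540 = 29160$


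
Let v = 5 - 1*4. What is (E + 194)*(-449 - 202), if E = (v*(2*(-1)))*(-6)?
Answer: -134106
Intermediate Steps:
v = 1 (v = 5 - 4 = 1)
E = 12 (E = (1*(2*(-1)))*(-6) = (1*(-2))*(-6) = -2*(-6) = 12)
(E + 194)*(-449 - 202) = (12 + 194)*(-449 - 202) = 206*(-651) = -134106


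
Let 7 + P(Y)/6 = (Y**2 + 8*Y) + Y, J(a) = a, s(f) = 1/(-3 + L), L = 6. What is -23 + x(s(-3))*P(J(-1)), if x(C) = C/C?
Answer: -113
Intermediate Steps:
s(f) = 1/3 (s(f) = 1/(-3 + 6) = 1/3)
x(C) = 1
P(Y) = -42 + 6*Y**2 + 54*Y (P(Y) = -42 + 6*((Y**2 + 8*Y) + Y) = -42 + 6*(Y**2 + 9*Y) = -42 + (6*Y**2 + 54*Y) = -42 + 6*Y**2 + 54*Y)
-23 + x(s(-3))*P(J(-1)) = -23 + 1*(-42 + 6*(-1)**2 + 54*(-1)) = -23 + 1*(-42 + 6*1 - 54) = -23 + 1*(-42 + 6 - 54) = -23 + 1*(-90) = -23 - 90 = -113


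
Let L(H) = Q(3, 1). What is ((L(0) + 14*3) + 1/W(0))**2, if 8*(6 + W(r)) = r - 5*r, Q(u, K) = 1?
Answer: 66049/36 ≈ 1834.7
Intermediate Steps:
W(r) = -6 - r/2 (W(r) = -6 + (r - 5*r)/8 = -6 + (-4*r)/8 = -6 - r/2)
L(H) = 1
((L(0) + 14*3) + 1/W(0))**2 = ((1 + 14*3) + 1/(-6 - 1/2*0))**2 = ((1 + 42) + 1/(-6 + 0))**2 = (43 + 1/(-6))**2 = (43 - 1/6)**2 = (257/6)**2 = 66049/36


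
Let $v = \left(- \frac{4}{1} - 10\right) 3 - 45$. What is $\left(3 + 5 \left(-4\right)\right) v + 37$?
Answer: $1516$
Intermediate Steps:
$v = -87$ ($v = \left(\left(-4\right) 1 - 10\right) 3 - 45 = \left(-4 - 10\right) 3 - 45 = \left(-14\right) 3 - 45 = -42 - 45 = -87$)
$\left(3 + 5 \left(-4\right)\right) v + 37 = \left(3 + 5 \left(-4\right)\right) \left(-87\right) + 37 = \left(3 - 20\right) \left(-87\right) + 37 = \left(-17\right) \left(-87\right) + 37 = 1479 + 37 = 1516$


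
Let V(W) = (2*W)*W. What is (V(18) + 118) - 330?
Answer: 436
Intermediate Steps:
V(W) = 2*W²
(V(18) + 118) - 330 = (2*18² + 118) - 330 = (2*324 + 118) - 330 = (648 + 118) - 330 = 766 - 330 = 436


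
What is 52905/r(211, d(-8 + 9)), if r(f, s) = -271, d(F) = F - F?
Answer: -52905/271 ≈ -195.22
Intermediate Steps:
d(F) = 0
52905/r(211, d(-8 + 9)) = 52905/(-271) = 52905*(-1/271) = -52905/271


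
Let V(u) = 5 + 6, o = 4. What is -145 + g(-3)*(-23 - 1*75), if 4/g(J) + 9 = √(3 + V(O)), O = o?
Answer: -6187/67 + 392*√14/67 ≈ -70.452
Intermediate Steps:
O = 4
V(u) = 11
g(J) = 4/(-9 + √14) (g(J) = 4/(-9 + √(3 + 11)) = 4/(-9 + √14))
-145 + g(-3)*(-23 - 1*75) = -145 + (-36/67 - 4*√14/67)*(-23 - 1*75) = -145 + (-36/67 - 4*√14/67)*(-23 - 75) = -145 + (-36/67 - 4*√14/67)*(-98) = -145 + (3528/67 + 392*√14/67) = -6187/67 + 392*√14/67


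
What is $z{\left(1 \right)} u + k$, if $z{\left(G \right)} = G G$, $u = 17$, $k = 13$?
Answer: $30$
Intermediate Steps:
$z{\left(G \right)} = G^{2}$
$z{\left(1 \right)} u + k = 1^{2} \cdot 17 + 13 = 1 \cdot 17 + 13 = 17 + 13 = 30$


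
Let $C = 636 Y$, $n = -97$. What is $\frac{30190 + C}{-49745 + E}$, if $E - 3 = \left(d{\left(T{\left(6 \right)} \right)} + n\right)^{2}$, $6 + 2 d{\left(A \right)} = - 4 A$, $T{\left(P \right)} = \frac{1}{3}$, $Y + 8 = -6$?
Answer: $- \frac{95787}{178237} \approx -0.53741$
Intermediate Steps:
$Y = -14$ ($Y = -8 - 6 = -14$)
$C = -8904$ ($C = 636 \left(-14\right) = -8904$)
$T{\left(P \right)} = \frac{1}{3}$
$d{\left(A \right)} = -3 - 2 A$ ($d{\left(A \right)} = -3 + \frac{\left(-4\right) A}{2} = -3 - 2 A$)
$E = \frac{91231}{9}$ ($E = 3 + \left(\left(-3 - \frac{2}{3}\right) - 97\right)^{2} = 3 + \left(- \frac{11}{3} - 97\right)^{2} = 3 + \left(- \frac{302}{3}\right)^{2} = 3 + \frac{91204}{9} = \frac{91231}{9} \approx 10137.0$)
$\frac{30190 + C}{-49745 + E} = \frac{30190 - 8904}{-49745 + \frac{91231}{9}} = \frac{21286}{- \frac{356474}{9}} = 21286 \left(- \frac{9}{356474}\right) = - \frac{95787}{178237}$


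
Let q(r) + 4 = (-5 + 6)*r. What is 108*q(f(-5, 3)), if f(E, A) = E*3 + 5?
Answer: -1512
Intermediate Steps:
f(E, A) = 5 + 3*E (f(E, A) = 3*E + 5 = 5 + 3*E)
q(r) = -4 + r (q(r) = -4 + (-5 + 6)*r = -4 + 1*r = -4 + r)
108*q(f(-5, 3)) = 108*(-4 + (5 + 3*(-5))) = 108*(-4 + (5 - 15)) = 108*(-4 - 10) = 108*(-14) = -1512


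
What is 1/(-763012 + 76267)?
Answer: -1/686745 ≈ -1.4561e-6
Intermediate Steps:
1/(-763012 + 76267) = 1/(-686745) = -1/686745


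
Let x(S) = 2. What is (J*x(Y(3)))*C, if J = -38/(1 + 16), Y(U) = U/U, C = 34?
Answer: -152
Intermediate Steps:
Y(U) = 1
J = -38/17 ≈ -2.2353
(J*x(Y(3)))*C = -38/17*2*34 = -76/17*34 = -152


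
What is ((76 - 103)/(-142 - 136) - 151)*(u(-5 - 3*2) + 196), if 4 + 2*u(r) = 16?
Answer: -4237051/139 ≈ -30482.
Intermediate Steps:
u(r) = 6 (u(r) = -2 + (½)*16 = -2 + 8 = 6)
((76 - 103)/(-142 - 136) - 151)*(u(-5 - 3*2) + 196) = ((76 - 103)/(-142 - 136) - 151)*(6 + 196) = (-27/(-278) - 151)*202 = (-27*(-1/278) - 151)*202 = (27/278 - 151)*202 = -41951/278*202 = -4237051/139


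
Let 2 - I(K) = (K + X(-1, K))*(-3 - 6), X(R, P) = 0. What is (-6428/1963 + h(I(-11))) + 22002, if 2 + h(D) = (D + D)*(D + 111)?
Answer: 37848064/1963 ≈ 19281.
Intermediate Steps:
I(K) = 2 + 9*K (I(K) = 2 - (K + 0)*(-3 - 6) = 2 - K*(-9) = 2 - (-9)*K = 2 + 9*K)
h(D) = -2 + 2*D*(111 + D) (h(D) = -2 + (D + D)*(D + 111) = -2 + (2*D)*(111 + D) = -2 + 2*D*(111 + D))
(-6428/1963 + h(I(-11))) + 22002 = (-6428/1963 + (-2 + 2*(2 + 9*(-11))² + 222*(2 + 9*(-11)))) + 22002 = (-6428*1/1963 + (-2 + 2*(2 - 99)² + 222*(2 - 99))) + 22002 = (-6428/1963 + (-2 + 2*(-97)² + 222*(-97))) + 22002 = (-6428/1963 + (-2 + 2*9409 - 21534)) + 22002 = (-6428/1963 + (-2 + 18818 - 21534)) + 22002 = (-6428/1963 - 2718) + 22002 = -5341862/1963 + 22002 = 37848064/1963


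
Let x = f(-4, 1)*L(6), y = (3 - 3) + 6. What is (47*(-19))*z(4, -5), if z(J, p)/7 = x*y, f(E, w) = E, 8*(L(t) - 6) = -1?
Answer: 881391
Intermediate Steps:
L(t) = 47/8 (L(t) = 6 + (⅛)*(-1) = 6 - ⅛ = 47/8)
y = 6 (y = 0 + 6 = 6)
x = -47/2 (x = -4*47/8 = -47/2 ≈ -23.500)
z(J, p) = -987 (z(J, p) = 7*(-47/2*6) = 7*(-141) = -987)
(47*(-19))*z(4, -5) = (47*(-19))*(-987) = -893*(-987) = 881391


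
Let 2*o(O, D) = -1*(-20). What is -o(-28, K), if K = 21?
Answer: -10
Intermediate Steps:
o(O, D) = 10 (o(O, D) = (-1*(-20))/2 = (1/2)*20 = 10)
-o(-28, K) = -1*10 = -10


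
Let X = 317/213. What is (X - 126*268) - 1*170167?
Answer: -43437838/213 ≈ -2.0393e+5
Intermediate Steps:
X = 317/213 (X = 317*(1/213) = 317/213 ≈ 1.4883)
(X - 126*268) - 1*170167 = (317/213 - 126*268) - 1*170167 = (317/213 - 33768) - 170167 = -7192267/213 - 170167 = -43437838/213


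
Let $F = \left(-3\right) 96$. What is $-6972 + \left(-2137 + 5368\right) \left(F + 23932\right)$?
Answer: $76386792$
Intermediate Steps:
$F = -288$
$-6972 + \left(-2137 + 5368\right) \left(F + 23932\right) = -6972 + \left(-2137 + 5368\right) \left(-288 + 23932\right) = -6972 + 3231 \cdot 23644 = -6972 + 76393764 = 76386792$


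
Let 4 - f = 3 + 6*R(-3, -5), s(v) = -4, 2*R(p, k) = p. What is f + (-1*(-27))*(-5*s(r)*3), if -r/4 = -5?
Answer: 1630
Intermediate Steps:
r = 20 (r = -4*(-5) = 20)
R(p, k) = p/2
f = 10 (f = 4 - (3 + 6*((½)*(-3))) = 4 - (3 + 6*(-3/2)) = 4 - (3 - 9) = 4 - 1*(-6) = 4 + 6 = 10)
f + (-1*(-27))*(-5*s(r)*3) = 10 + (-1*(-27))*(-5*(-4)*3) = 10 + 27*(20*3) = 10 + 27*60 = 10 + 1620 = 1630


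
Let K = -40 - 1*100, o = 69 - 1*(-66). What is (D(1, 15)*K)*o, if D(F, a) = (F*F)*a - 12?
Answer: -56700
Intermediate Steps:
o = 135 (o = 69 + 66 = 135)
K = -140 (K = -40 - 100 = -140)
D(F, a) = -12 + a*F² (D(F, a) = F²*a - 12 = a*F² - 12 = -12 + a*F²)
(D(1, 15)*K)*o = ((-12 + 15*1²)*(-140))*135 = ((-12 + 15*1)*(-140))*135 = ((-12 + 15)*(-140))*135 = (3*(-140))*135 = -420*135 = -56700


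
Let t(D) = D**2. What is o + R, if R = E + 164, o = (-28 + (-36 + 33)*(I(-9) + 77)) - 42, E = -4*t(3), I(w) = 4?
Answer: -185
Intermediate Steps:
E = -36 (E = -4*3**2 = -4*9 = -36)
o = -313 (o = (-28 + (-36 + 33)*(4 + 77)) - 42 = (-28 - 3*81) - 42 = (-28 - 243) - 42 = -271 - 42 = -313)
R = 128 (R = -36 + 164 = 128)
o + R = -313 + 128 = -185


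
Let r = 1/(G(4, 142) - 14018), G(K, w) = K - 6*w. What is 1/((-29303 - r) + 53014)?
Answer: 14866/352487727 ≈ 4.2175e-5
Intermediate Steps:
r = -1/14866 (r = 1/((4 - 6*142) - 14018) = 1/((4 - 852) - 14018) = 1/(-848 - 14018) = 1/(-14866) = -1/14866 ≈ -6.7268e-5)
1/((-29303 - r) + 53014) = 1/((-29303 - 1*(-1/14866)) + 53014) = 1/((-29303 + 1/14866) + 53014) = 1/(-435618397/14866 + 53014) = 1/(352487727/14866) = 14866/352487727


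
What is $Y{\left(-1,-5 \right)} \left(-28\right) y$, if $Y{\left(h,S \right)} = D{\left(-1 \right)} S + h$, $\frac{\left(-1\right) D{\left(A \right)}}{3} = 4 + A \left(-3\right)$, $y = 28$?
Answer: $-81536$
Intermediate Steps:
$D{\left(A \right)} = -12 + 9 A$ ($D{\left(A \right)} = - 3 \left(4 + A \left(-3\right)\right) = - 3 \left(4 - 3 A\right) = -12 + 9 A$)
$Y{\left(h,S \right)} = h - 21 S$ ($Y{\left(h,S \right)} = \left(-12 + 9 \left(-1\right)\right) S + h = \left(-12 - 9\right) S + h = - 21 S + h = h - 21 S$)
$Y{\left(-1,-5 \right)} \left(-28\right) y = \left(-1 - -105\right) \left(-28\right) 28 = \left(-1 + 105\right) \left(-28\right) 28 = 104 \left(-28\right) 28 = \left(-2912\right) 28 = -81536$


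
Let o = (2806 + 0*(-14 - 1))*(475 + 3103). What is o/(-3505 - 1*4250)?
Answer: -10039868/7755 ≈ -1294.6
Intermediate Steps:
o = 10039868 (o = (2806 + 0*(-15))*3578 = (2806 + 0)*3578 = 2806*3578 = 10039868)
o/(-3505 - 1*4250) = 10039868/(-3505 - 1*4250) = 10039868/(-3505 - 4250) = 10039868/(-7755) = 10039868*(-1/7755) = -10039868/7755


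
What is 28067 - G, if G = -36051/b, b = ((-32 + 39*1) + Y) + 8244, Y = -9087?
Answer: 23427961/836 ≈ 28024.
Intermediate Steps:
b = -836 (b = ((-32 + 39*1) - 9087) + 8244 = ((-32 + 39) - 9087) + 8244 = (7 - 9087) + 8244 = -9080 + 8244 = -836)
G = 36051/836 (G = -36051/(-836) = -36051*(-1/836) = 36051/836 ≈ 43.123)
28067 - G = 28067 - 1*36051/836 = 28067 - 36051/836 = 23427961/836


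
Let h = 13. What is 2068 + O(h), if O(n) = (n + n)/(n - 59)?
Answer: 47551/23 ≈ 2067.4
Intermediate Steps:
O(n) = 2*n/(-59 + n) (O(n) = (2*n)/(-59 + n) = 2*n/(-59 + n))
2068 + O(h) = 2068 + 2*13/(-59 + 13) = 2068 + 2*13/(-46) = 2068 + 2*13*(-1/46) = 2068 - 13/23 = 47551/23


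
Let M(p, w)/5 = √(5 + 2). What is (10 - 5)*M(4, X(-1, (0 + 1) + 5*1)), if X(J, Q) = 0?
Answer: 25*√7 ≈ 66.144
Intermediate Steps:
M(p, w) = 5*√7 (M(p, w) = 5*√(5 + 2) = 5*√7)
(10 - 5)*M(4, X(-1, (0 + 1) + 5*1)) = (10 - 5)*(5*√7) = 5*(5*√7) = 25*√7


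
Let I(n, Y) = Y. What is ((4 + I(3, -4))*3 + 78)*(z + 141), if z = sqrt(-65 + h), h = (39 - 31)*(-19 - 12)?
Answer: 10998 + 78*I*sqrt(313) ≈ 10998.0 + 1380.0*I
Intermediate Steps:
h = -248 (h = 8*(-31) = -248)
z = I*sqrt(313) (z = sqrt(-65 - 248) = sqrt(-313) = I*sqrt(313) ≈ 17.692*I)
((4 + I(3, -4))*3 + 78)*(z + 141) = ((4 - 4)*3 + 78)*(I*sqrt(313) + 141) = (0*3 + 78)*(141 + I*sqrt(313)) = (0 + 78)*(141 + I*sqrt(313)) = 78*(141 + I*sqrt(313)) = 10998 + 78*I*sqrt(313)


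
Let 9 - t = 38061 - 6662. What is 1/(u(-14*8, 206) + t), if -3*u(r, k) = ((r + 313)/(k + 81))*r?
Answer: -41/1285918 ≈ -3.1884e-5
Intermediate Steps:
t = -31390 (t = 9 - (38061 - 6662) = 9 - 1*31399 = 9 - 31399 = -31390)
u(r, k) = -r*(313 + r)/(3*(81 + k)) (u(r, k) = -(r + 313)/(k + 81)*r/3 = -(313 + r)/(81 + k)*r/3 = -r*(313 + r)/(3*(81 + k)))
1/(u(-14*8, 206) + t) = 1/(-(-14*8)*(313 - 14*8)/(243 + 3*206) - 31390) = 1/(-1*(-112)*(313 - 112)/(243 + 618) - 31390) = 1/(-1*(-112)*201/861 - 31390) = 1/(-1*(-112)*1/861*201 - 31390) = 1/(1072/41 - 31390) = 1/(-1285918/41) = -41/1285918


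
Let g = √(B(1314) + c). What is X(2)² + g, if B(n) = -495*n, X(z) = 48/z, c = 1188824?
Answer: 576 + √538394 ≈ 1309.8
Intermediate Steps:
g = √538394 (g = √(-495*1314 + 1188824) = √(-650430 + 1188824) = √538394 ≈ 733.75)
X(2)² + g = (48/2)² + √538394 = (48*(½))² + √538394 = 24² + √538394 = 576 + √538394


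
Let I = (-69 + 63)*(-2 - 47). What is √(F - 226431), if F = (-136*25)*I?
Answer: I*√1226031 ≈ 1107.3*I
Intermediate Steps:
I = 294 (I = -6*(-49) = 294)
F = -999600 (F = -136*25*294 = -3400*294 = -999600)
√(F - 226431) = √(-999600 - 226431) = √(-1226031) = I*√1226031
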